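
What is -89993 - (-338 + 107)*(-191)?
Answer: -134114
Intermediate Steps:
-89993 - (-338 + 107)*(-191) = -89993 - (-231)*(-191) = -89993 - 1*44121 = -89993 - 44121 = -134114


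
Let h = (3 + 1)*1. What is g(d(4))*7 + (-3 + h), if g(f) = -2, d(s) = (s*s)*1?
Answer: -13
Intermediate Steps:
d(s) = s² (d(s) = s²*1 = s²)
h = 4 (h = 4*1 = 4)
g(d(4))*7 + (-3 + h) = -2*7 + (-3 + 4) = -14 + 1 = -13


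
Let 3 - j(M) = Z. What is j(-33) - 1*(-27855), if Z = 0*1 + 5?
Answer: 27853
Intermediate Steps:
Z = 5 (Z = 0 + 5 = 5)
j(M) = -2 (j(M) = 3 - 1*5 = 3 - 5 = -2)
j(-33) - 1*(-27855) = -2 - 1*(-27855) = -2 + 27855 = 27853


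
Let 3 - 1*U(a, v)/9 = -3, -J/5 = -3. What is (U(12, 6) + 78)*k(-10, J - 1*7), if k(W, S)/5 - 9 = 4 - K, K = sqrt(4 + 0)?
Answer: 7260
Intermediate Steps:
J = 15 (J = -5*(-3) = 15)
U(a, v) = 54 (U(a, v) = 27 - 9*(-3) = 27 + 27 = 54)
K = 2 (K = sqrt(4) = 2)
k(W, S) = 55 (k(W, S) = 45 + 5*(4 - 1*2) = 45 + 5*(4 - 2) = 45 + 5*2 = 45 + 10 = 55)
(U(12, 6) + 78)*k(-10, J - 1*7) = (54 + 78)*55 = 132*55 = 7260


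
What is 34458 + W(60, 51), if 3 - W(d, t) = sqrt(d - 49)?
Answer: 34461 - sqrt(11) ≈ 34458.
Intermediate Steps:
W(d, t) = 3 - sqrt(-49 + d) (W(d, t) = 3 - sqrt(d - 49) = 3 - sqrt(-49 + d))
34458 + W(60, 51) = 34458 + (3 - sqrt(-49 + 60)) = 34458 + (3 - sqrt(11)) = 34461 - sqrt(11)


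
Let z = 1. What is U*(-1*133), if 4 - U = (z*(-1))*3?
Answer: -931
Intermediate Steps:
U = 7 (U = 4 - 1*(-1)*3 = 4 - (-1)*3 = 4 - 1*(-3) = 4 + 3 = 7)
U*(-1*133) = 7*(-1*133) = 7*(-133) = -931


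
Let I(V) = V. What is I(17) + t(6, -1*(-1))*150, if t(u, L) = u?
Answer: 917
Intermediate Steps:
I(17) + t(6, -1*(-1))*150 = 17 + 6*150 = 17 + 900 = 917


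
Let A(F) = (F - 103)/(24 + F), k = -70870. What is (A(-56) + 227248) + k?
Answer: 5004255/32 ≈ 1.5638e+5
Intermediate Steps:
A(F) = (-103 + F)/(24 + F)
(A(-56) + 227248) + k = ((-103 - 56)/(24 - 56) + 227248) - 70870 = (-159/(-32) + 227248) - 70870 = (-1/32*(-159) + 227248) - 70870 = (159/32 + 227248) - 70870 = 7272095/32 - 70870 = 5004255/32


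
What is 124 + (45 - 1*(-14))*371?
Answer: 22013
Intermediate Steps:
124 + (45 - 1*(-14))*371 = 124 + (45 + 14)*371 = 124 + 59*371 = 124 + 21889 = 22013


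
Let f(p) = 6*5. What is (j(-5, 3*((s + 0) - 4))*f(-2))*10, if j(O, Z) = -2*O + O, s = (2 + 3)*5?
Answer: 1500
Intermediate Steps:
s = 25 (s = 5*5 = 25)
j(O, Z) = -O
f(p) = 30
(j(-5, 3*((s + 0) - 4))*f(-2))*10 = (-1*(-5)*30)*10 = (5*30)*10 = 150*10 = 1500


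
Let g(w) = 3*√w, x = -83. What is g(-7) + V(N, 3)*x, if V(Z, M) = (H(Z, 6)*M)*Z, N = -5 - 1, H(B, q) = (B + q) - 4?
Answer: -5976 + 3*I*√7 ≈ -5976.0 + 7.9373*I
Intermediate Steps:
H(B, q) = -4 + B + q
N = -6
V(Z, M) = M*Z*(2 + Z) (V(Z, M) = ((-4 + Z + 6)*M)*Z = ((2 + Z)*M)*Z = (M*(2 + Z))*Z = M*Z*(2 + Z))
g(-7) + V(N, 3)*x = 3*√(-7) + (3*(-6)*(2 - 6))*(-83) = 3*(I*√7) + (3*(-6)*(-4))*(-83) = 3*I*√7 + 72*(-83) = 3*I*√7 - 5976 = -5976 + 3*I*√7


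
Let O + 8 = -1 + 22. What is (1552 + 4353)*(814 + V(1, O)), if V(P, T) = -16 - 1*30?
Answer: 4535040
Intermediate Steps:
O = 13 (O = -8 + (-1 + 22) = -8 + 21 = 13)
V(P, T) = -46 (V(P, T) = -16 - 30 = -46)
(1552 + 4353)*(814 + V(1, O)) = (1552 + 4353)*(814 - 46) = 5905*768 = 4535040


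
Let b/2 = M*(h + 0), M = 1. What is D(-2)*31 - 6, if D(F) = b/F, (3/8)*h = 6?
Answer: -502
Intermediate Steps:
h = 16 (h = (8/3)*6 = 16)
b = 32 (b = 2*(1*(16 + 0)) = 2*(1*16) = 2*16 = 32)
D(F) = 32/F
D(-2)*31 - 6 = (32/(-2))*31 - 6 = (32*(-1/2))*31 - 6 = -16*31 - 6 = -496 - 6 = -502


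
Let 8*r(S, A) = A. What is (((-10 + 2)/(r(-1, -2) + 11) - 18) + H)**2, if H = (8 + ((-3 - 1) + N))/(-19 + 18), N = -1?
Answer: 874225/1849 ≈ 472.81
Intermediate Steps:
r(S, A) = A/8
H = -3 (H = (8 + ((-3 - 1) - 1))/(-19 + 18) = (8 + (-4 - 1))/(-1) = (8 - 5)*(-1) = 3*(-1) = -3)
(((-10 + 2)/(r(-1, -2) + 11) - 18) + H)**2 = (((-10 + 2)/((1/8)*(-2) + 11) - 18) - 3)**2 = ((-8/(-1/4 + 11) - 18) - 3)**2 = ((-8/43/4 - 18) - 3)**2 = ((-8*4/43 - 18) - 3)**2 = ((-32/43 - 18) - 3)**2 = (-806/43 - 3)**2 = (-935/43)**2 = 874225/1849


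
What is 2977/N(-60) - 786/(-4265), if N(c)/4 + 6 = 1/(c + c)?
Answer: -380340444/3075065 ≈ -123.69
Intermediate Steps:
N(c) = -24 + 2/c (N(c) = -24 + 4/(c + c) = -24 + 4/((2*c)) = -24 + 4*(1/(2*c)) = -24 + 2/c)
2977/N(-60) - 786/(-4265) = 2977/(-24 + 2/(-60)) - 786/(-4265) = 2977/(-24 + 2*(-1/60)) - 786*(-1/4265) = 2977/(-24 - 1/30) + 786/4265 = 2977/(-721/30) + 786/4265 = 2977*(-30/721) + 786/4265 = -89310/721 + 786/4265 = -380340444/3075065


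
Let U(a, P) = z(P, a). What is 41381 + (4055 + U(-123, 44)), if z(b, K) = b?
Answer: 45480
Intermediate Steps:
U(a, P) = P
41381 + (4055 + U(-123, 44)) = 41381 + (4055 + 44) = 41381 + 4099 = 45480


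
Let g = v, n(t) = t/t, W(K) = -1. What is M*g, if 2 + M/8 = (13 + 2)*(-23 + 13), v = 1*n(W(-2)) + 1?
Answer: -2432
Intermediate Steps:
n(t) = 1
v = 2 (v = 1*1 + 1 = 1 + 1 = 2)
g = 2
M = -1216 (M = -16 + 8*((13 + 2)*(-23 + 13)) = -16 + 8*(15*(-10)) = -16 + 8*(-150) = -16 - 1200 = -1216)
M*g = -1216*2 = -2432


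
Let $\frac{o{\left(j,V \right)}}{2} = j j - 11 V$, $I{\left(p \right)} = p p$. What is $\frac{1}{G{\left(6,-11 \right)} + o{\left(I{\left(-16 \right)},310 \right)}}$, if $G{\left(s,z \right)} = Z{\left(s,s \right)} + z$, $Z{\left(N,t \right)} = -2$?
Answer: $\frac{1}{124239} \approx 8.049 \cdot 10^{-6}$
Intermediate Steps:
$I{\left(p \right)} = p^{2}$
$G{\left(s,z \right)} = -2 + z$
$o{\left(j,V \right)} = - 22 V + 2 j^{2}$ ($o{\left(j,V \right)} = 2 \left(j j - 11 V\right) = 2 \left(j^{2} - 11 V\right) = - 22 V + 2 j^{2}$)
$\frac{1}{G{\left(6,-11 \right)} + o{\left(I{\left(-16 \right)},310 \right)}} = \frac{1}{\left(-2 - 11\right) + \left(\left(-22\right) 310 + 2 \left(\left(-16\right)^{2}\right)^{2}\right)} = \frac{1}{-13 - \left(6820 - 2 \cdot 256^{2}\right)} = \frac{1}{-13 + \left(-6820 + 2 \cdot 65536\right)} = \frac{1}{-13 + \left(-6820 + 131072\right)} = \frac{1}{-13 + 124252} = \frac{1}{124239}$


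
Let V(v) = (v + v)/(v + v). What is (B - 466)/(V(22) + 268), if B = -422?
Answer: -888/269 ≈ -3.3011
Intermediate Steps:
V(v) = 1 (V(v) = (2*v)/((2*v)) = (2*v)*(1/(2*v)) = 1)
(B - 466)/(V(22) + 268) = (-422 - 466)/(1 + 268) = -888/269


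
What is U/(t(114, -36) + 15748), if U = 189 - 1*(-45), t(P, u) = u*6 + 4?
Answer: 117/7768 ≈ 0.015062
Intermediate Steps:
t(P, u) = 4 + 6*u (t(P, u) = 6*u + 4 = 4 + 6*u)
U = 234 (U = 189 + 45 = 234)
U/(t(114, -36) + 15748) = 234/((4 + 6*(-36)) + 15748) = 234/((4 - 216) + 15748) = 234/(-212 + 15748) = 234/15536 = 234*(1/15536) = 117/7768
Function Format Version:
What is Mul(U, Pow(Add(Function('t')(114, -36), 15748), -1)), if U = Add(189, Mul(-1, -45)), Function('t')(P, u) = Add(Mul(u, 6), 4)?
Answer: Rational(117, 7768) ≈ 0.015062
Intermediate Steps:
Function('t')(P, u) = Add(4, Mul(6, u)) (Function('t')(P, u) = Add(Mul(6, u), 4) = Add(4, Mul(6, u)))
U = 234 (U = Add(189, 45) = 234)
Mul(U, Pow(Add(Function('t')(114, -36), 15748), -1)) = Mul(234, Pow(Add(Add(4, Mul(6, -36)), 15748), -1)) = Mul(234, Pow(Add(Add(4, -216), 15748), -1)) = Mul(234, Pow(Add(-212, 15748), -1)) = Mul(234, Pow(15536, -1)) = Mul(234, Rational(1, 15536)) = Rational(117, 7768)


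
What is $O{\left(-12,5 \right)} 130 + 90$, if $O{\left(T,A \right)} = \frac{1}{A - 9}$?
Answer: $\frac{115}{2} \approx 57.5$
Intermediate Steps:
$O{\left(T,A \right)} = \frac{1}{-9 + A}$
$O{\left(-12,5 \right)} 130 + 90 = \frac{1}{-9 + 5} \cdot 130 + 90 = \frac{1}{-4} \cdot 130 + 90 = \left(- \frac{1}{4}\right) 130 + 90 = - \frac{65}{2} + 90 = \frac{115}{2}$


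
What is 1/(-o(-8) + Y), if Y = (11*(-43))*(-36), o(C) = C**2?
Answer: 1/16964 ≈ 5.8948e-5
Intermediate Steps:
Y = 17028 (Y = -473*(-36) = 17028)
1/(-o(-8) + Y) = 1/(-1*(-8)**2 + 17028) = 1/(-1*64 + 17028) = 1/(-64 + 17028) = 1/16964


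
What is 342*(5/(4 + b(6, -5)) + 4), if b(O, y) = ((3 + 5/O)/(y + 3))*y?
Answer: 243504/163 ≈ 1493.9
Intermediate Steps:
b(O, y) = y*(3 + 5/O)/(3 + y) (b(O, y) = ((3 + 5/O)/(3 + y))*y = y*(3 + 5/O)/(3 + y))
342*(5/(4 + b(6, -5)) + 4) = 342*(5/(4 - 5*(5 + 3*6)/(6*(3 - 5))) + 4) = 342*(5/(4 - 5*⅙*(5 + 18)/(-2)) + 4) = 342*(5/(4 - 5*⅙*(-½)*23) + 4) = 342*(5/(4 + 115/12) + 4) = 342*(5/(163/12) + 4) = 342*((12/163)*5 + 4) = 342*(60/163 + 4) = 342*(712/163) = 243504/163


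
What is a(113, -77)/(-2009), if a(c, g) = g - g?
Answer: 0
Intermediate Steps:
a(c, g) = 0
a(113, -77)/(-2009) = 0/(-2009) = 0*(-1/2009) = 0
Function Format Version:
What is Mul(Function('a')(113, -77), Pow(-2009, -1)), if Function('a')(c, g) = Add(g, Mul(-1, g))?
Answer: 0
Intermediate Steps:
Function('a')(c, g) = 0
Mul(Function('a')(113, -77), Pow(-2009, -1)) = Mul(0, Pow(-2009, -1)) = Mul(0, Rational(-1, 2009)) = 0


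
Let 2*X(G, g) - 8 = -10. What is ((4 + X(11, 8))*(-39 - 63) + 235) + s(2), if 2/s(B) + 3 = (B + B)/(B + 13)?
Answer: -2941/41 ≈ -71.732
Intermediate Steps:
s(B) = 2/(-3 + 2*B/(13 + B)) (s(B) = 2/(-3 + (B + B)/(B + 13)) = 2/(-3 + (2*B)/(13 + B)) = 2/(-3 + 2*B/(13 + B)))
X(G, g) = -1 (X(G, g) = 4 + (½)*(-10) = 4 - 5 = -1)
((4 + X(11, 8))*(-39 - 63) + 235) + s(2) = ((4 - 1)*(-39 - 63) + 235) + 2*(-13 - 1*2)/(39 + 2) = (3*(-102) + 235) + 2*(-13 - 2)/41 = (-306 + 235) + 2*(1/41)*(-15) = -71 - 30/41 = -2941/41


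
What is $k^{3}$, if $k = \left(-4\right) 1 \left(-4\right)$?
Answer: $4096$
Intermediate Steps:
$k = 16$ ($k = \left(-4\right) \left(-4\right) = 16$)
$k^{3} = 16^{3} = 4096$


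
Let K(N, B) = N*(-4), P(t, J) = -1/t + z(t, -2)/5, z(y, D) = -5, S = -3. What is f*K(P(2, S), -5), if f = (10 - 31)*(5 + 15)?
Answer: -2520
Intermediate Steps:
P(t, J) = -1 - 1/t (P(t, J) = -1/t - 5/5 = -1/t - 5*1/5 = -1/t - 1 = -1 - 1/t)
K(N, B) = -4*N
f = -420 (f = -21*20 = -420)
f*K(P(2, S), -5) = -(-1680)*(-1 - 1*2)/2 = -(-1680)*(-1 - 2)/2 = -(-1680)*(1/2)*(-3) = -(-1680)*(-3)/2 = -420*6 = -2520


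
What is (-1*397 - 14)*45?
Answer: -18495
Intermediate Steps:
(-1*397 - 14)*45 = (-397 - 14)*45 = -411*45 = -18495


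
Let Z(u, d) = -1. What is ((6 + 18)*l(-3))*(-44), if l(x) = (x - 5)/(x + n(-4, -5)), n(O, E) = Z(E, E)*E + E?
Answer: -2816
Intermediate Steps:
n(O, E) = 0 (n(O, E) = -E + E = 0)
l(x) = (-5 + x)/x (l(x) = (x - 5)/(x + 0) = (-5 + x)/x)
((6 + 18)*l(-3))*(-44) = ((6 + 18)*((-5 - 3)/(-3)))*(-44) = (24*(-1/3*(-8)))*(-44) = (24*(8/3))*(-44) = 64*(-44) = -2816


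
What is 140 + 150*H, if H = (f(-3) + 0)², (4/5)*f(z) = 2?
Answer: 2155/2 ≈ 1077.5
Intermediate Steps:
f(z) = 5/2 (f(z) = (5/4)*2 = 5/2)
H = 25/4 (H = (5/2 + 0)² = (5/2)² = 25/4 ≈ 6.2500)
140 + 150*H = 140 + 150*(25/4) = 140 + 1875/2 = 2155/2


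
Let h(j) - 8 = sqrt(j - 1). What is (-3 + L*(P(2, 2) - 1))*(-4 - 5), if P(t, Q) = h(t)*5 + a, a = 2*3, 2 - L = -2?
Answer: -1773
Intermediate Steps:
L = 4 (L = 2 - 1*(-2) = 2 + 2 = 4)
a = 6
h(j) = 8 + sqrt(-1 + j) (h(j) = 8 + sqrt(j - 1) = 8 + sqrt(-1 + j))
P(t, Q) = 46 + 5*sqrt(-1 + t) (P(t, Q) = (8 + sqrt(-1 + t))*5 + 6 = (40 + 5*sqrt(-1 + t)) + 6 = 46 + 5*sqrt(-1 + t))
(-3 + L*(P(2, 2) - 1))*(-4 - 5) = (-3 + 4*((46 + 5*sqrt(-1 + 2)) - 1))*(-4 - 5) = (-3 + 4*((46 + 5*sqrt(1)) - 1))*(-9) = (-3 + 4*((46 + 5*1) - 1))*(-9) = (-3 + 4*((46 + 5) - 1))*(-9) = (-3 + 4*(51 - 1))*(-9) = (-3 + 4*50)*(-9) = (-3 + 200)*(-9) = 197*(-9) = -1773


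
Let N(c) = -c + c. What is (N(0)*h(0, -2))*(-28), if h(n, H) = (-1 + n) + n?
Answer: 0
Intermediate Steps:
h(n, H) = -1 + 2*n
N(c) = 0
(N(0)*h(0, -2))*(-28) = (0*(-1 + 2*0))*(-28) = (0*(-1 + 0))*(-28) = (0*(-1))*(-28) = 0*(-28) = 0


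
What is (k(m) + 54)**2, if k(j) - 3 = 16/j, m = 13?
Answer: 573049/169 ≈ 3390.8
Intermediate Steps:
k(j) = 3 + 16/j
(k(m) + 54)**2 = ((3 + 16/13) + 54)**2 = (55/13 + 54)**2 = (757/13)**2 = 573049/169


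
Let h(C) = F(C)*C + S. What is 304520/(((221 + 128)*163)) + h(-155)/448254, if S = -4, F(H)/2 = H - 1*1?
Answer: 69626567926/12749912649 ≈ 5.4609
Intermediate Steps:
F(H) = -2 + 2*H (F(H) = 2*(H - 1*1) = 2*(H - 1) = 2*(-1 + H) = -2 + 2*H)
h(C) = -4 + C*(-2 + 2*C) (h(C) = (-2 + 2*C)*C - 4 = C*(-2 + 2*C) - 4 = -4 + C*(-2 + 2*C))
304520/(((221 + 128)*163)) + h(-155)/448254 = 304520/(((221 + 128)*163)) + (-4 + 2*(-155)*(-1 - 155))/448254 = 304520/((349*163)) + (-4 + 2*(-155)*(-156))*(1/448254) = 304520/56887 + (-4 + 48360)*(1/448254) = 304520*(1/56887) + 48356*(1/448254) = 304520/56887 + 24178/224127 = 69626567926/12749912649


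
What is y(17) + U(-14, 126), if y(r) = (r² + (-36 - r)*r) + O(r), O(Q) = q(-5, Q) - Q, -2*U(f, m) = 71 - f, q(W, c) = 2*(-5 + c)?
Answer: -1295/2 ≈ -647.50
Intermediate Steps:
q(W, c) = -10 + 2*c
U(f, m) = -71/2 + f/2 (U(f, m) = -(71 - f)/2 = -71/2 + f/2)
O(Q) = -10 + Q (O(Q) = (-10 + 2*Q) - Q = -10 + Q)
y(r) = -10 + r + r² + r*(-36 - r) (y(r) = (r² + (-36 - r)*r) + (-10 + r) = (r² + r*(-36 - r)) + (-10 + r) = -10 + r + r² + r*(-36 - r))
y(17) + U(-14, 126) = (-10 - 35*17) + (-71/2 + (½)*(-14)) = (-10 - 595) + (-71/2 - 7) = -605 - 85/2 = -1295/2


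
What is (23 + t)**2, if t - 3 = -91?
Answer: 4225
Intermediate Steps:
t = -88 (t = 3 - 91 = -88)
(23 + t)**2 = (23 - 88)**2 = (-65)**2 = 4225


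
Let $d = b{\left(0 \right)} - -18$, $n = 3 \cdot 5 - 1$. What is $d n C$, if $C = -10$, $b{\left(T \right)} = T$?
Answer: $-2520$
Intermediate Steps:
$n = 14$ ($n = 15 - 1 = 14$)
$d = 18$ ($d = 0 - -18 = 0 + 18 = 18$)
$d n C = 18 \cdot 14 \left(-10\right) = 252 \left(-10\right) = -2520$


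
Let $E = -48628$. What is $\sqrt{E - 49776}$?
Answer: $2 i \sqrt{24601} \approx 313.69 i$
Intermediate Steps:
$\sqrt{E - 49776} = \sqrt{-48628 - 49776} = \sqrt{-98404} = 2 i \sqrt{24601}$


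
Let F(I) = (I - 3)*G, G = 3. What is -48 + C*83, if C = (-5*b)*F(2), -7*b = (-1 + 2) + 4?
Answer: -6561/7 ≈ -937.29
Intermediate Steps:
b = -5/7 (b = -((-1 + 2) + 4)/7 = -(1 + 4)/7 = -⅐*5 = -5/7 ≈ -0.71429)
F(I) = -9 + 3*I (F(I) = (I - 3)*3 = (-3 + I)*3 = -9 + 3*I)
C = -75/7 (C = (-5*(-5/7))*(-9 + 3*2) = 25*(-9 + 6)/7 = (25/7)*(-3) = -75/7 ≈ -10.714)
-48 + C*83 = -48 - 75/7*83 = -48 - 6225/7 = -6561/7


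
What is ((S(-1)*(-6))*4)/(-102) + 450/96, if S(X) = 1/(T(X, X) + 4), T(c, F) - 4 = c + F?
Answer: 3857/816 ≈ 4.7267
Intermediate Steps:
T(c, F) = 4 + F + c (T(c, F) = 4 + (c + F) = 4 + (F + c) = 4 + F + c)
S(X) = 1/(8 + 2*X) (S(X) = 1/((4 + X + X) + 4) = 1/((4 + 2*X) + 4) = 1/(8 + 2*X))
((S(-1)*(-6))*4)/(-102) + 450/96 = (((1/(2*(4 - 1)))*(-6))*4)/(-102) + 450/96 = ((((½)/3)*(-6))*4)*(-1/102) + 450*(1/96) = ((((½)*(⅓))*(-6))*4)*(-1/102) + 75/16 = (((⅙)*(-6))*4)*(-1/102) + 75/16 = -1*4*(-1/102) + 75/16 = -4*(-1/102) + 75/16 = 2/51 + 75/16 = 3857/816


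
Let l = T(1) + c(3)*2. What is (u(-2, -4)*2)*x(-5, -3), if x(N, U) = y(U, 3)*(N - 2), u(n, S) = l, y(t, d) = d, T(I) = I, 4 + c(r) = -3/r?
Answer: 378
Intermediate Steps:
c(r) = -4 - 3/r
l = -9 (l = 1 + (-4 - 3/3)*2 = 1 + (-4 - 3*⅓)*2 = 1 + (-4 - 1)*2 = 1 - 5*2 = 1 - 10 = -9)
u(n, S) = -9
x(N, U) = -6 + 3*N (x(N, U) = 3*(N - 2) = 3*(-2 + N) = -6 + 3*N)
(u(-2, -4)*2)*x(-5, -3) = (-9*2)*(-6 + 3*(-5)) = -18*(-6 - 15) = -18*(-21) = 378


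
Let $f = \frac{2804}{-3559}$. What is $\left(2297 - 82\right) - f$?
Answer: $\frac{7885989}{3559} \approx 2215.8$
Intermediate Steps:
$f = - \frac{2804}{3559}$ ($f = 2804 \left(- \frac{1}{3559}\right) = - \frac{2804}{3559} \approx -0.78786$)
$\left(2297 - 82\right) - f = \left(2297 - 82\right) - - \frac{2804}{3559} = 2215 + \frac{2804}{3559} = \frac{7885989}{3559}$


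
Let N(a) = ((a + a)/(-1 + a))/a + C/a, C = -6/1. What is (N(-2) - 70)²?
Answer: 41209/9 ≈ 4578.8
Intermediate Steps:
C = -6 (C = -6*1 = -6)
N(a) = -6/a + 2/(-1 + a) (N(a) = ((a + a)/(-1 + a))/a - 6/a = ((2*a)/(-1 + a))/a - 6/a = (2*a/(-1 + a))/a - 6/a = 2/(-1 + a) - 6/a = -6/a + 2/(-1 + a))
(N(-2) - 70)² = (2*(3 - 2*(-2))/(-2*(-1 - 2)) - 70)² = (2*(-½)*(3 + 4)/(-3) - 70)² = (2*(-½)*(-⅓)*7 - 70)² = (7/3 - 70)² = (-203/3)² = 41209/9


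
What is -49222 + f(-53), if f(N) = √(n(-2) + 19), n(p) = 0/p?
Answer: -49222 + √19 ≈ -49218.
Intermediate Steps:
n(p) = 0
f(N) = √19 (f(N) = √(0 + 19) = √19)
-49222 + f(-53) = -49222 + √19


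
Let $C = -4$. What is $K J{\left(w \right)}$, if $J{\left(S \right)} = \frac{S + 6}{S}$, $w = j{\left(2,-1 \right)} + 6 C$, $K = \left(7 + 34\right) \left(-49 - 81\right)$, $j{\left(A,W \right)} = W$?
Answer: $- \frac{20254}{5} \approx -4050.8$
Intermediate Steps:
$K = -5330$ ($K = 41 \left(-130\right) = -5330$)
$w = -25$ ($w = -1 + 6 \left(-4\right) = -1 - 24 = -25$)
$J{\left(S \right)} = \frac{6 + S}{S}$
$K J{\left(w \right)} = - 5330 \frac{6 - 25}{-25} = - 5330 \left(\left(- \frac{1}{25}\right) \left(-19\right)\right) = \left(-5330\right) \frac{19}{25} = - \frac{20254}{5}$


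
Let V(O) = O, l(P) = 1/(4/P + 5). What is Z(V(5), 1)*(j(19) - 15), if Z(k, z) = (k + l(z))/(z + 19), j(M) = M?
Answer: 46/45 ≈ 1.0222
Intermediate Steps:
l(P) = 1/(5 + 4/P)
Z(k, z) = (k + z/(4 + 5*z))/(19 + z) (Z(k, z) = (k + z/(4 + 5*z))/(z + 19) = (k + z/(4 + 5*z))/(19 + z))
Z(V(5), 1)*(j(19) - 15) = ((1 + 5*(4 + 5*1))/((4 + 5*1)*(19 + 1)))*(19 - 15) = ((1 + 5*(4 + 5))/((4 + 5)*20))*4 = ((1/20)*(1 + 5*9)/9)*4 = ((1/9)*(1/20)*(1 + 45))*4 = ((1/9)*(1/20)*46)*4 = (23/90)*4 = 46/45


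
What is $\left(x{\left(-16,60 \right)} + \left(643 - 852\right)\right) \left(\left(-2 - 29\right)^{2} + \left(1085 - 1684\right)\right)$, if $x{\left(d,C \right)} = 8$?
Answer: $-72762$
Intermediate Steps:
$\left(x{\left(-16,60 \right)} + \left(643 - 852\right)\right) \left(\left(-2 - 29\right)^{2} + \left(1085 - 1684\right)\right) = \left(8 + \left(643 - 852\right)\right) \left(\left(-2 - 29\right)^{2} + \left(1085 - 1684\right)\right) = \left(8 + \left(643 - 852\right)\right) \left(\left(-31\right)^{2} + \left(1085 - 1684\right)\right) = \left(8 - 209\right) \left(961 - 599\right) = \left(-201\right) 362 = -72762$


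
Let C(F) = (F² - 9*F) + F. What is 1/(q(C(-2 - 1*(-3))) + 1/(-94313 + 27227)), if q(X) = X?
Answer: -67086/469603 ≈ -0.14286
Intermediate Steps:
C(F) = F² - 8*F
1/(q(C(-2 - 1*(-3))) + 1/(-94313 + 27227)) = 1/((-2 - 1*(-3))*(-8 + (-2 - 1*(-3))) + 1/(-94313 + 27227)) = 1/((-2 + 3)*(-8 + (-2 + 3)) + 1/(-67086)) = 1/(1*(-8 + 1) - 1/67086) = 1/(1*(-7) - 1/67086) = 1/(-7 - 1/67086) = 1/(-469603/67086) = -67086/469603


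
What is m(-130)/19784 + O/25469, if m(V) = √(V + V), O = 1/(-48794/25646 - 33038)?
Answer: -12823/10790468319699 + I*√65/9892 ≈ -1.1884e-9 + 0.00081503*I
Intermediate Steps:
O = -12823/423670671 (O = 1/(-48794*1/25646 - 33038) = 1/(-24397/12823 - 33038) = 1/(-423670671/12823) = -12823/423670671 ≈ -3.0266e-5)
m(V) = √2*√V (m(V) = √(2*V) = √2*√V)
m(-130)/19784 + O/25469 = (√2*√(-130))/19784 - 12823/423670671/25469 = (√2*(I*√130))*(1/19784) - 12823/423670671*1/25469 = (2*I*√65)*(1/19784) - 12823/10790468319699 = I*√65/9892 - 12823/10790468319699 = -12823/10790468319699 + I*√65/9892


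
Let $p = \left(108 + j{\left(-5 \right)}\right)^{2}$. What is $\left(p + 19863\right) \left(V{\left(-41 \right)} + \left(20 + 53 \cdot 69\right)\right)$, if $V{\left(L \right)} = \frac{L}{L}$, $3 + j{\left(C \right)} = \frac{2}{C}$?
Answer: $\frac{2832442512}{25} \approx 1.133 \cdot 10^{8}$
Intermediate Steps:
$j{\left(C \right)} = -3 + \frac{2}{C}$
$V{\left(L \right)} = 1$
$p = \frac{273529}{25}$ ($p = \left(108 - \left(3 - \frac{2}{-5}\right)\right)^{2} = \left(108 + \left(-3 + 2 \left(- \frac{1}{5}\right)\right)\right)^{2} = \left(108 - \frac{17}{5}\right)^{2} = \left(\frac{523}{5}\right)^{2} = \frac{273529}{25} \approx 10941.0$)
$\left(p + 19863\right) \left(V{\left(-41 \right)} + \left(20 + 53 \cdot 69\right)\right) = \left(\frac{273529}{25} + 19863\right) \left(1 + \left(20 + 53 \cdot 69\right)\right) = \frac{770104 \left(1 + \left(20 + 3657\right)\right)}{25} = \frac{770104 \left(1 + 3677\right)}{25} = \frac{770104}{25} \cdot 3678 = \frac{2832442512}{25}$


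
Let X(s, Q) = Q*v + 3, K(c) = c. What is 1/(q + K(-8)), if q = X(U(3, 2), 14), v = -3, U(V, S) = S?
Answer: -1/47 ≈ -0.021277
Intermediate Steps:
X(s, Q) = 3 - 3*Q (X(s, Q) = Q*(-3) + 3 = -3*Q + 3 = 3 - 3*Q)
q = -39 (q = 3 - 3*14 = 3 - 42 = -39)
1/(q + K(-8)) = 1/(-39 - 8) = 1/(-47) = -1/47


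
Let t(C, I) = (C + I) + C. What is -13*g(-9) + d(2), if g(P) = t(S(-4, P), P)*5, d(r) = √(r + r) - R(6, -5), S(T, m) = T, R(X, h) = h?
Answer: 1112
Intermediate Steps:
t(C, I) = I + 2*C
d(r) = 5 + √2*√r (d(r) = √(r + r) - 1*(-5) = √(2*r) + 5 = √2*√r + 5 = 5 + √2*√r)
g(P) = -40 + 5*P (g(P) = (P + 2*(-4))*5 = (P - 8)*5 = (-8 + P)*5 = -40 + 5*P)
-13*g(-9) + d(2) = -13*(-40 + 5*(-9)) + (5 + √2*√2) = -13*(-40 - 45) + (5 + 2) = -13*(-85) + 7 = 1105 + 7 = 1112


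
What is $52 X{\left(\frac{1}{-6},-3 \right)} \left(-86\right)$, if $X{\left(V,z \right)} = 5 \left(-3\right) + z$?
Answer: $80496$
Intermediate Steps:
$X{\left(V,z \right)} = -15 + z$
$52 X{\left(\frac{1}{-6},-3 \right)} \left(-86\right) = 52 \left(-15 - 3\right) \left(-86\right) = 52 \left(-18\right) \left(-86\right) = \left(-936\right) \left(-86\right) = 80496$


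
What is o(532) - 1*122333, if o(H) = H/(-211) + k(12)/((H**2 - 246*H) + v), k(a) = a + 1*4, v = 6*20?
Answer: -245660369804/2008087 ≈ -1.2234e+5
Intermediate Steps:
v = 120
k(a) = 4 + a (k(a) = a + 4 = 4 + a)
o(H) = 16/(120 + H**2 - 246*H) - H/211 (o(H) = H/(-211) + (4 + 12)/((H**2 - 246*H) + 120) = H*(-1/211) + 16/(120 + H**2 - 246*H) = -H/211 + 16/(120 + H**2 - 246*H) = 16/(120 + H**2 - 246*H) - H/211)
o(532) - 1*122333 = (3376 - 1*532**3 - 120*532 + 246*532**2)/(211*(120 + 532**2 - 246*532)) - 1*122333 = (3376 - 1*150568768 - 63840 + 246*283024)/(211*(120 + 283024 - 130872)) - 122333 = (1/211)*(3376 - 150568768 - 63840 + 69623904)/152272 - 122333 = (1/211)*(1/152272)*(-81005328) - 122333 = -5062833/2008087 - 122333 = -245660369804/2008087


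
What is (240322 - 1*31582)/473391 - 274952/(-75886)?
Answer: 24333374312/5987291571 ≈ 4.0642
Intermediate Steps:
(240322 - 1*31582)/473391 - 274952/(-75886) = (240322 - 31582)*(1/473391) - 274952*(-1/75886) = 208740*(1/473391) + 137476/37943 = 69580/157797 + 137476/37943 = 24333374312/5987291571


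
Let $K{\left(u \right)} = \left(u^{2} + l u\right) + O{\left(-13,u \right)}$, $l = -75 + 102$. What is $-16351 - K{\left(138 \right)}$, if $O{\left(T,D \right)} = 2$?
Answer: $-39123$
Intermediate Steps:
$l = 27$
$K{\left(u \right)} = 2 + u^{2} + 27 u$ ($K{\left(u \right)} = \left(u^{2} + 27 u\right) + 2 = 2 + u^{2} + 27 u$)
$-16351 - K{\left(138 \right)} = -16351 - \left(2 + 138^{2} + 27 \cdot 138\right) = -16351 - \left(2 + 19044 + 3726\right) = -16351 - 22772 = -39123$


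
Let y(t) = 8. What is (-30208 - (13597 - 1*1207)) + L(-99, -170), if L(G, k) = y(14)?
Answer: -42590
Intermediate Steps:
L(G, k) = 8
(-30208 - (13597 - 1*1207)) + L(-99, -170) = (-30208 - (13597 - 1*1207)) + 8 = (-30208 - (13597 - 1207)) + 8 = (-30208 - 1*12390) + 8 = (-30208 - 12390) + 8 = -42598 + 8 = -42590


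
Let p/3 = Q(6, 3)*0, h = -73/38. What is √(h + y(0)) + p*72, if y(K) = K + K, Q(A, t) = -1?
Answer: I*√2774/38 ≈ 1.386*I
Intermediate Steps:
y(K) = 2*K
h = -73/38 (h = -73*1/38 = -73/38 ≈ -1.9211)
p = 0 (p = 3*(-1*0) = 3*0 = 0)
√(h + y(0)) + p*72 = √(-73/38 + 2*0) + 0*72 = √(-73/38 + 0) + 0 = √(-73/38) + 0 = I*√2774/38 + 0 = I*√2774/38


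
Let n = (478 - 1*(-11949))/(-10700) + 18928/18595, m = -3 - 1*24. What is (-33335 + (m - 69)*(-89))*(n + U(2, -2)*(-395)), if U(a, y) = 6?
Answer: 2338183768626563/39793300 ≈ 5.8758e+7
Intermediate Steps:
m = -27 (m = -3 - 24 = -27)
n = -5710093/39793300 (n = (478 + 11949)*(-1/10700) + 18928*(1/18595) = 12427*(-1/10700) + 18928/18595 = -12427/10700 + 18928/18595 = -5710093/39793300 ≈ -0.14349)
(-33335 + (m - 69)*(-89))*(n + U(2, -2)*(-395)) = (-33335 + (-27 - 69)*(-89))*(-5710093/39793300 + 6*(-395)) = (-33335 - 96*(-89))*(-5710093/39793300 - 2370) = (-33335 + 8544)*(-94315831093/39793300) = -24791*(-94315831093/39793300) = 2338183768626563/39793300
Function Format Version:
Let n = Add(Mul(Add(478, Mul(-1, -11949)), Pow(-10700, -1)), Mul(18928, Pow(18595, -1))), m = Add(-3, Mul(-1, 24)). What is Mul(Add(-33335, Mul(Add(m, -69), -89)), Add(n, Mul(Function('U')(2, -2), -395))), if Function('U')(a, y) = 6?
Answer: Rational(2338183768626563, 39793300) ≈ 5.8758e+7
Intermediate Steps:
m = -27 (m = Add(-3, -24) = -27)
n = Rational(-5710093, 39793300) (n = Add(Mul(Add(478, 11949), Rational(-1, 10700)), Mul(18928, Rational(1, 18595))) = Add(Mul(12427, Rational(-1, 10700)), Rational(18928, 18595)) = Add(Rational(-12427, 10700), Rational(18928, 18595)) = Rational(-5710093, 39793300) ≈ -0.14349)
Mul(Add(-33335, Mul(Add(m, -69), -89)), Add(n, Mul(Function('U')(2, -2), -395))) = Mul(Add(-33335, Mul(Add(-27, -69), -89)), Add(Rational(-5710093, 39793300), Mul(6, -395))) = Mul(Add(-33335, Mul(-96, -89)), Add(Rational(-5710093, 39793300), -2370)) = Mul(Add(-33335, 8544), Rational(-94315831093, 39793300)) = Mul(-24791, Rational(-94315831093, 39793300)) = Rational(2338183768626563, 39793300)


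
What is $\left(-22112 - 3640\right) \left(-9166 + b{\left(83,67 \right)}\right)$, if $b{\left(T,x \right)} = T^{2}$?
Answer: $58637304$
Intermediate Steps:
$\left(-22112 - 3640\right) \left(-9166 + b{\left(83,67 \right)}\right) = \left(-22112 - 3640\right) \left(-9166 + 83^{2}\right) = - 25752 \left(-9166 + 6889\right) = \left(-25752\right) \left(-2277\right) = 58637304$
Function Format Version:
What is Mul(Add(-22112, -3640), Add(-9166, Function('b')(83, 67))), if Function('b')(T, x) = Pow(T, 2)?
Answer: 58637304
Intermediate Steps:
Mul(Add(-22112, -3640), Add(-9166, Function('b')(83, 67))) = Mul(Add(-22112, -3640), Add(-9166, Pow(83, 2))) = Mul(-25752, Add(-9166, 6889)) = Mul(-25752, -2277) = 58637304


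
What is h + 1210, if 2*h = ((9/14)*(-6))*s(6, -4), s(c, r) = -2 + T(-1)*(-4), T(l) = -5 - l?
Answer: 1183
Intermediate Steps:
s(c, r) = 14 (s(c, r) = -2 + (-5 - 1*(-1))*(-4) = -2 + (-5 + 1)*(-4) = -2 - 4*(-4) = -2 + 16 = 14)
h = -27 (h = (((9/14)*(-6))*14)/2 = (-27/7*14)/2 = (1/2)*(-54) = -27)
h + 1210 = -27 + 1210 = 1183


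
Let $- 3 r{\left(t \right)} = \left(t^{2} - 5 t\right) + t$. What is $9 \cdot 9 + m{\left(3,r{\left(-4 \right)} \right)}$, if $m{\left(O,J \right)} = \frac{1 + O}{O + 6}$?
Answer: $\frac{733}{9} \approx 81.444$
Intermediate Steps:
$r{\left(t \right)} = - \frac{t^{2}}{3} + \frac{4 t}{3}$ ($r{\left(t \right)} = - \frac{\left(t^{2} - 5 t\right) + t}{3} = - \frac{t^{2} - 4 t}{3} = - \frac{t^{2}}{3} + \frac{4 t}{3}$)
$m{\left(O,J \right)} = \frac{1 + O}{6 + O}$
$9 \cdot 9 + m{\left(3,r{\left(-4 \right)} \right)} = 9 \cdot 9 + \frac{1 + 3}{6 + 3} = 81 + \frac{1}{9} \cdot 4 = 81 + \frac{4}{9} = \frac{733}{9}$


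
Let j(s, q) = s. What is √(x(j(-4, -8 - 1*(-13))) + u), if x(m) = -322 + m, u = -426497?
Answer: I*√426823 ≈ 653.32*I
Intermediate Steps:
√(x(j(-4, -8 - 1*(-13))) + u) = √((-322 - 4) - 426497) = √(-326 - 426497) = √(-426823) = I*√426823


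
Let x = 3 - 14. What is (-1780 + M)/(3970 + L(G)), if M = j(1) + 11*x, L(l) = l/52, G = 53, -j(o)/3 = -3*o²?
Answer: -98384/206493 ≈ -0.47645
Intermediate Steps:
x = -11
j(o) = 9*o² (j(o) = -(-9)*o² = 9*o²)
L(l) = l/52 (L(l) = l*(1/52) = l/52)
M = -112 (M = 9*1² + 11*(-11) = 9*1 - 121 = 9 - 121 = -112)
(-1780 + M)/(3970 + L(G)) = (-1780 - 112)/(3970 + (1/52)*53) = -1892/(3970 + 53/52) = -1892/206493/52 = -1892*52/206493 = -98384/206493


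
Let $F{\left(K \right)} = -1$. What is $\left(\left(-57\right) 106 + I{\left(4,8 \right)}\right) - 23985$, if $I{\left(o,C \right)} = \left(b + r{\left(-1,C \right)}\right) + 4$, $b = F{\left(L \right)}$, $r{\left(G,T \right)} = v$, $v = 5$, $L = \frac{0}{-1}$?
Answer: $-30019$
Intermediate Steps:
$L = 0$ ($L = 0 \left(-1\right) = 0$)
$r{\left(G,T \right)} = 5$
$b = -1$
$I{\left(o,C \right)} = 8$ ($I{\left(o,C \right)} = \left(-1 + 5\right) + 4 = 4 + 4 = 8$)
$\left(\left(-57\right) 106 + I{\left(4,8 \right)}\right) - 23985 = \left(\left(-57\right) 106 + 8\right) - 23985 = \left(-6042 + 8\right) - 23985 = -6034 - 23985 = -30019$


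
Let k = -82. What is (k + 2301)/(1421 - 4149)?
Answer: -2219/2728 ≈ -0.81342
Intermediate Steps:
(k + 2301)/(1421 - 4149) = (-82 + 2301)/(1421 - 4149) = 2219/(-2728) = 2219*(-1/2728) = -2219/2728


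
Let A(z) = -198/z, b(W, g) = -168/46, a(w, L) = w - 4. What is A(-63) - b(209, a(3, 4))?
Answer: 1094/161 ≈ 6.7950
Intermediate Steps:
a(w, L) = -4 + w
b(W, g) = -84/23 (b(W, g) = -168*1/46 = -84/23)
A(-63) - b(209, a(3, 4)) = -198/(-63) - 1*(-84/23) = -198*(-1/63) + 84/23 = 22/7 + 84/23 = 1094/161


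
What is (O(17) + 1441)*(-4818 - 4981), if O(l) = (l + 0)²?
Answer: -16952270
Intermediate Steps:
O(l) = l²
(O(17) + 1441)*(-4818 - 4981) = (17² + 1441)*(-4818 - 4981) = (289 + 1441)*(-9799) = 1730*(-9799) = -16952270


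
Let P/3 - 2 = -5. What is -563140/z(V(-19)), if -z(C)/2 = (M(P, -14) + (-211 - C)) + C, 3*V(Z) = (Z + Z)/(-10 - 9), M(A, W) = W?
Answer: -56314/45 ≈ -1251.4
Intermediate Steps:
P = -9 (P = 6 + 3*(-5) = 6 - 15 = -9)
V(Z) = -2*Z/57 (V(Z) = ((Z + Z)/(-10 - 9))/3 = ((2*Z)/(-19))/3 = ((2*Z)*(-1/19))/3 = (-2*Z/19)/3 = -2*Z/57)
z(C) = 450 (z(C) = -2*((-14 + (-211 - C)) + C) = -2*((-225 - C) + C) = -2*(-225) = 450)
-563140/z(V(-19)) = -563140/450 = -563140*1/450 = -56314/45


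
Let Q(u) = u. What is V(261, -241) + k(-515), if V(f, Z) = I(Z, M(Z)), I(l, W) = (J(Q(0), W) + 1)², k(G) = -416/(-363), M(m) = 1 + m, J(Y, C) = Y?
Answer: 779/363 ≈ 2.1460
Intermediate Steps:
k(G) = 416/363 (k(G) = -416*(-1/363) = 416/363)
I(l, W) = 1 (I(l, W) = (0 + 1)² = 1² = 1)
V(f, Z) = 1
V(261, -241) + k(-515) = 1 + 416/363 = 779/363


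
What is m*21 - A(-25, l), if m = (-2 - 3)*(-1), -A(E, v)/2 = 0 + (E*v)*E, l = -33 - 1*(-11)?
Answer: -27395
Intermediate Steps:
l = -22 (l = -33 + 11 = -22)
A(E, v) = -2*v*E² (A(E, v) = -2*(0 + (E*v)*E) = -2*(0 + v*E²) = -2*v*E²)
m = 5 (m = -5*(-1) = 5)
m*21 - A(-25, l) = 5*21 - (-2)*(-22)*(-25)² = 105 - (-2)*(-22)*625 = 105 - 1*27500 = 105 - 27500 = -27395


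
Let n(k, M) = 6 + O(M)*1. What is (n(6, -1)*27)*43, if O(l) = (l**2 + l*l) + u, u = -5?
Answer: 3483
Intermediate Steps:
O(l) = -5 + 2*l**2 (O(l) = (l**2 + l*l) - 5 = (l**2 + l**2) - 5 = 2*l**2 - 5 = -5 + 2*l**2)
n(k, M) = 1 + 2*M**2 (n(k, M) = 6 + (-5 + 2*M**2)*1 = 6 + (-5 + 2*M**2) = 1 + 2*M**2)
(n(6, -1)*27)*43 = ((1 + 2*(-1)**2)*27)*43 = ((1 + 2*1)*27)*43 = ((1 + 2)*27)*43 = (3*27)*43 = 81*43 = 3483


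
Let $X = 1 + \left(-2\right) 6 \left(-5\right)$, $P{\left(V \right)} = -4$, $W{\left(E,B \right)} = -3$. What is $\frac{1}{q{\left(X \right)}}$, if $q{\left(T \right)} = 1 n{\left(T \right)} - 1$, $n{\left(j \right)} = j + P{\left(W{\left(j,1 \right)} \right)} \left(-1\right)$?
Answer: $\frac{1}{64} \approx 0.015625$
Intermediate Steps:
$n{\left(j \right)} = 4 + j$ ($n{\left(j \right)} = j - -4 = j + 4 = 4 + j$)
$X = 61$ ($X = 1 - -60 = 1 + 60 = 61$)
$q{\left(T \right)} = 3 + T$ ($q{\left(T \right)} = 1 \left(4 + T\right) - 1 = \left(4 + T\right) - 1 = 3 + T$)
$\frac{1}{q{\left(X \right)}} = \frac{1}{3 + 61} = \frac{1}{64}$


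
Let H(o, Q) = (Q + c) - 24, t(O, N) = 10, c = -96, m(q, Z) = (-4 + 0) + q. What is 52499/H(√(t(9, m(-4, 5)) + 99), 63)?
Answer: -52499/57 ≈ -921.04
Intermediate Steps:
m(q, Z) = -4 + q
H(o, Q) = -120 + Q (H(o, Q) = (Q - 96) - 24 = (-96 + Q) - 24 = -120 + Q)
52499/H(√(t(9, m(-4, 5)) + 99), 63) = 52499/(-120 + 63) = 52499/(-57) = 52499*(-1/57) = -52499/57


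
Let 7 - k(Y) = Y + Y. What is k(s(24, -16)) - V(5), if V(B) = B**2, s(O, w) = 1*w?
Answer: 14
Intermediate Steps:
s(O, w) = w
k(Y) = 7 - 2*Y (k(Y) = 7 - (Y + Y) = 7 - 2*Y)
k(s(24, -16)) - V(5) = (7 - 2*(-16)) - 1*5**2 = (7 + 32) - 1*25 = 39 - 25 = 14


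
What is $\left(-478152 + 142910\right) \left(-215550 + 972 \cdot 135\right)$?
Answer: $28270957860$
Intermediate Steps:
$\left(-478152 + 142910\right) \left(-215550 + 972 \cdot 135\right) = - 335242 \left(-215550 + 131220\right) = \left(-335242\right) \left(-84330\right) = 28270957860$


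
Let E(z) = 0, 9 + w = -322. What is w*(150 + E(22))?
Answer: -49650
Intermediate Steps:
w = -331 (w = -9 - 322 = -331)
w*(150 + E(22)) = -331*(150 + 0) = -331*150 = -49650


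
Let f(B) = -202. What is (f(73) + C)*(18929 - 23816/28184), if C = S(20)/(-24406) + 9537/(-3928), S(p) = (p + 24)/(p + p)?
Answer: -25131941774012241/6494973532 ≈ -3.8694e+6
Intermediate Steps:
S(p) = (24 + p)/(2*p) (S(p) = (24 + p)/((2*p)) = (24 + p)*(1/(2*p)) = (24 + p)/(2*p))
C = -581910857/239666920 (C = ((½)*(24 + 20)/20)/(-24406) + 9537/(-3928) = ((½)*(1/20)*44)*(-1/24406) + 9537*(-1/3928) = (11/10)*(-1/24406) - 9537/3928 = -11/244060 - 9537/3928 = -581910857/239666920 ≈ -2.4280)
(f(73) + C)*(18929 - 23816/28184) = (-202 - 581910857/239666920)*(18929 - 23816/28184) = -48994628697*(18929 - 23816*1/28184)/239666920 = -48994628697*(18929 - 229/271)/239666920 = -48994628697/239666920*5129530/271 = -25131941774012241/6494973532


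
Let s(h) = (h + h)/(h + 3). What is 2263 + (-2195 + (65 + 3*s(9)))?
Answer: 275/2 ≈ 137.50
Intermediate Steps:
s(h) = 2*h/(3 + h) (s(h) = (2*h)/(3 + h) = 2*h/(3 + h))
2263 + (-2195 + (65 + 3*s(9))) = 2263 + (-2195 + (65 + 3*(2*9/(3 + 9)))) = 2263 + (-2195 + (65 + 3*(2*9/12))) = 2263 + (-2195 + (65 + 3*(2*9*(1/12)))) = 2263 + (-2195 + (65 + 3*(3/2))) = 2263 + (-2195 + (65 + 9/2)) = 2263 + (-2195 + 139/2) = 2263 - 4251/2 = 275/2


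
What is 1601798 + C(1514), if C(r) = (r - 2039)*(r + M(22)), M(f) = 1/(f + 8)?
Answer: 1613861/2 ≈ 8.0693e+5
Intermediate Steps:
M(f) = 1/(8 + f)
C(r) = (-2039 + r)*(1/30 + r) (C(r) = (r - 2039)*(r + 1/(8 + 22)) = (-2039 + r)*(r + 1/30) = (-2039 + r)*(1/30 + r))
1601798 + C(1514) = 1601798 + (-2039/30 + 1514**2 - 61169/30*1514) = 1601798 + (-2039/30 + 2292196 - 46304933/15) = 1601798 - 1589735/2 = 1613861/2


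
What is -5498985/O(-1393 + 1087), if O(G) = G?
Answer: 1832995/102 ≈ 17971.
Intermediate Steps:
-5498985/O(-1393 + 1087) = -5498985/(-1393 + 1087) = -5498985/(-306) = -5498985*(-1/306) = 1832995/102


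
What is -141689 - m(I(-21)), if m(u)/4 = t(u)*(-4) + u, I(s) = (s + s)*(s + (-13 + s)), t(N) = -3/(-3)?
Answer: -150913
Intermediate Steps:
t(N) = 1 (t(N) = -3*(-1/3) = 1)
I(s) = 2*s*(-13 + 2*s) (I(s) = (2*s)*(-13 + 2*s) = 2*s*(-13 + 2*s))
m(u) = -16 + 4*u (m(u) = 4*(1*(-4) + u) = 4*(-4 + u) = -16 + 4*u)
-141689 - m(I(-21)) = -141689 - (-16 + 4*(2*(-21)*(-13 + 2*(-21)))) = -141689 - (-16 + 4*(2*(-21)*(-13 - 42))) = -141689 - (-16 + 4*(2*(-21)*(-55))) = -141689 - (-16 + 4*2310) = -141689 - (-16 + 9240) = -141689 - 1*9224 = -141689 - 9224 = -150913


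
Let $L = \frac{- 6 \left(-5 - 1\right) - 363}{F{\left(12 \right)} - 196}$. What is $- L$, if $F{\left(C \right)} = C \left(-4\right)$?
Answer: $- \frac{327}{244} \approx -1.3402$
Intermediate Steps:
$F{\left(C \right)} = - 4 C$
$L = \frac{327}{244}$ ($L = \frac{- 6 \left(-5 - 1\right) - 363}{\left(-4\right) 12 - 196} = \frac{\left(-6\right) \left(-6\right) - 363}{-48 - 196} = \frac{36 - 363}{-48 - 196} = - \frac{327}{-244} = \left(-327\right) \left(- \frac{1}{244}\right) = \frac{327}{244} \approx 1.3402$)
$- L = \left(-1\right) \frac{327}{244} = - \frac{327}{244}$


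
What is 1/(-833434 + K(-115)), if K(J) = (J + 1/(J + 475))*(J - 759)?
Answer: -180/131926757 ≈ -1.3644e-6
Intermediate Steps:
K(J) = (-759 + J)*(J + 1/(475 + J)) (K(J) = (J + 1/(475 + J))*(-759 + J) = (-759 + J)*(J + 1/(475 + J)))
1/(-833434 + K(-115)) = 1/(-833434 + (-759 + (-115)³ - 360524*(-115) - 284*(-115)²)/(475 - 115)) = 1/(-833434 + (-759 - 1520875 + 41460260 - 284*13225)/360) = 1/(-833434 + (-759 - 1520875 + 41460260 - 3755900)/360) = 1/(-833434 + (1/360)*36182726) = 1/(-833434 + 18091363/180) = 1/(-131926757/180) = -180/131926757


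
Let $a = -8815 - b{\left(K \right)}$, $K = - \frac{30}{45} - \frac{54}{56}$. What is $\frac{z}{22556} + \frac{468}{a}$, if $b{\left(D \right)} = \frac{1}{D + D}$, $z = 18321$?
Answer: $\frac{20678477277}{27238918828} \approx 0.75915$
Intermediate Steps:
$K = - \frac{137}{84}$ ($K = \left(-30\right) \frac{1}{45} - \frac{27}{28} = - \frac{2}{3} - \frac{27}{28} = - \frac{137}{84} \approx -1.631$)
$b{\left(D \right)} = \frac{1}{2 D}$
$a = - \frac{1207613}{137}$ ($a = -8815 - \frac{1}{2 \left(- \frac{137}{84}\right)} = -8815 - \frac{1}{2} \left(- \frac{84}{137}\right) = -8815 - - \frac{42}{137} = -8815 + \frac{42}{137} = - \frac{1207613}{137} \approx -8814.7$)
$\frac{z}{22556} + \frac{468}{a} = \frac{18321}{22556} + \frac{468}{- \frac{1207613}{137}} = 18321 \cdot \frac{1}{22556} + 468 \left(- \frac{137}{1207613}\right) = \frac{18321}{22556} - \frac{64116}{1207613} = \frac{20678477277}{27238918828}$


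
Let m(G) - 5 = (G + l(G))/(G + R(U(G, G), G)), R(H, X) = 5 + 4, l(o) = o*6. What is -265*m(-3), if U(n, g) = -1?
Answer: -795/2 ≈ -397.50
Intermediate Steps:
l(o) = 6*o
R(H, X) = 9
m(G) = 5 + 7*G/(9 + G) (m(G) = 5 + (G + 6*G)/(G + 9) = 5 + (7*G)/(9 + G) = 5 + 7*G/(9 + G))
-265*m(-3) = -795*(15 + 4*(-3))/(9 - 3) = -795*(15 - 12)/6 = -795*3/6 = -265*3/2 = -795/2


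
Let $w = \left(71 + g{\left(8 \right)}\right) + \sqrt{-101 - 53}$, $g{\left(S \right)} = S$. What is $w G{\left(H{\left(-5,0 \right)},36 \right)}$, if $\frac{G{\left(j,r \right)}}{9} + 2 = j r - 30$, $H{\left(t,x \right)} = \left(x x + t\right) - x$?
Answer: $-150732 - 1908 i \sqrt{154} \approx -1.5073 \cdot 10^{5} - 23678.0 i$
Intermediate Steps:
$H{\left(t,x \right)} = t + x^{2} - x$ ($H{\left(t,x \right)} = \left(x^{2} + t\right) - x = \left(t + x^{2}\right) - x = t + x^{2} - x$)
$G{\left(j,r \right)} = -288 + 9 j r$ ($G{\left(j,r \right)} = -18 + 9 \left(j r - 30\right) = -18 + 9 \left(-30 + j r\right) = -18 + \left(-270 + 9 j r\right) = -288 + 9 j r$)
$w = 79 + i \sqrt{154}$ ($w = \left(71 + 8\right) + \sqrt{-101 - 53} = 79 + \sqrt{-154} = 79 + i \sqrt{154} \approx 79.0 + 12.41 i$)
$w G{\left(H{\left(-5,0 \right)},36 \right)} = \left(79 + i \sqrt{154}\right) \left(-288 + 9 \left(-5 + 0^{2} - 0\right) 36\right) = \left(79 + i \sqrt{154}\right) \left(-288 + 9 \left(-5 + 0 + 0\right) 36\right) = \left(79 + i \sqrt{154}\right) \left(-288 + 9 \left(-5\right) 36\right) = \left(79 + i \sqrt{154}\right) \left(-288 - 1620\right) = \left(79 + i \sqrt{154}\right) \left(-1908\right) = -150732 - 1908 i \sqrt{154}$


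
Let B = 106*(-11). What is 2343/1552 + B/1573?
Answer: 170537/221936 ≈ 0.76841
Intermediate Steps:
B = -1166
2343/1552 + B/1573 = 2343/1552 - 1166/1573 = 2343*(1/1552) - 1166*1/1573 = 2343/1552 - 106/143 = 170537/221936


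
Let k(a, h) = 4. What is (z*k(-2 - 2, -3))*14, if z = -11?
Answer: -616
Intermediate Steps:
(z*k(-2 - 2, -3))*14 = -11*4*14 = -44*14 = -616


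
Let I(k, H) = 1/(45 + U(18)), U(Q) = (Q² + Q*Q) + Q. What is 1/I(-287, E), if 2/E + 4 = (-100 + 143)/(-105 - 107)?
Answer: 711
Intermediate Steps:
E = -424/891 (E = 2/(-4 + (-100 + 143)/(-105 - 107)) = 2/(-4 + 43/(-212)) = 2/(-4 + 43*(-1/212)) = 2/(-4 - 43/212) = 2/(-891/212) = 2*(-212/891) = -424/891 ≈ -0.47587)
U(Q) = Q + 2*Q² (U(Q) = (Q² + Q²) + Q = 2*Q² + Q = Q + 2*Q²)
I(k, H) = 1/711 (I(k, H) = 1/(45 + 18*(1 + 2*18)) = 1/(45 + 18*(1 + 36)) = 1/(45 + 18*37) = 1/(45 + 666) = 1/711)
1/I(-287, E) = 1/(1/711) = 711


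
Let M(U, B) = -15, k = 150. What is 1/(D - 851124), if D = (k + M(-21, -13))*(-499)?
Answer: -1/918489 ≈ -1.0887e-6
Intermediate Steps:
D = -67365 (D = (150 - 15)*(-499) = 135*(-499) = -67365)
1/(D - 851124) = 1/(-67365 - 851124) = 1/(-918489) = -1/918489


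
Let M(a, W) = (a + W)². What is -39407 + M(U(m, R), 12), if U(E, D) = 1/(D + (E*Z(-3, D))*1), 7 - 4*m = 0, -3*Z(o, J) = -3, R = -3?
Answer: -982039/25 ≈ -39282.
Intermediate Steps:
Z(o, J) = 1 (Z(o, J) = -⅓*(-3) = 1)
m = 7/4 (m = 7/4 - ¼*0 = 7/4 + 0 = 7/4 ≈ 1.7500)
U(E, D) = 1/(D + E) (U(E, D) = 1/(D + (E*1)*1) = 1/(D + E*1) = 1/(D + E))
M(a, W) = (W + a)²
-39407 + M(U(m, R), 12) = -39407 + (12 + 1/(-3 + 7/4))² = -39407 + (12 + 1/(-5/4))² = -39407 + (12 - ⅘)² = -39407 + (56/5)² = -39407 + 3136/25 = -982039/25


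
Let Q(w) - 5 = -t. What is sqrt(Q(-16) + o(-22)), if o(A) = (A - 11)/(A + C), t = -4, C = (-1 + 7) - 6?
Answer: sqrt(42)/2 ≈ 3.2404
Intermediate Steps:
C = 0 (C = 6 - 6 = 0)
o(A) = (-11 + A)/A (o(A) = (A - 11)/(A + 0) = (-11 + A)/A)
Q(w) = 9 (Q(w) = 5 - 1*(-4) = 5 + 4 = 9)
sqrt(Q(-16) + o(-22)) = sqrt(9 + (-11 - 22)/(-22)) = sqrt(9 - 1/22*(-33)) = sqrt(9 + 3/2) = sqrt(21/2) = sqrt(42)/2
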